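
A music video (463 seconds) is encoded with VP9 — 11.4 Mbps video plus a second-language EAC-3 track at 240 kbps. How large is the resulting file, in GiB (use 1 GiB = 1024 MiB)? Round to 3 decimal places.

0.627 GiB

Audio: 240 kbps = 0.240 Mbps.
Total bitrate: 11.4 + 0.240 = 11.640 Mbps.
Stream data: 11.640 Mbps × 463 s = 5389.3 Mb.
5,389 Mb = 673,665,000 bytes ÷ 1,073,741,824 = 0.6274 GiB.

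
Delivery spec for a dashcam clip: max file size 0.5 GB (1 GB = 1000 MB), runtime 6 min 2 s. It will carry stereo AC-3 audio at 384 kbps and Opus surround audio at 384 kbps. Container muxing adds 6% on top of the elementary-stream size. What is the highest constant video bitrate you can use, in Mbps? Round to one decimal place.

Budget: 0.5 GB = 4000.0 Mb.
Stream payload after overhead: 4000.0 / 1.06 = 3773.6 Mb.
6 min 2 s = 362 s
Total bitrate budget: 3773.6 Mb / 362 s = 10.424 Mbps.
Audio total: 384 + 384 = 768 kbps = 0.768 Mbps.
Video: 10.424 − 0.768 = 9.656 Mbps.

9.7 Mbps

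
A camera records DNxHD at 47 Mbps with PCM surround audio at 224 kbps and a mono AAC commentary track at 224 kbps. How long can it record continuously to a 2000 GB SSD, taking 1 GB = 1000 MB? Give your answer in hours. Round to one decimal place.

93.7 hours

Audio total: 224 + 224 = 448 kbps = 0.448 Mbps.
Total bitrate: 47 + 0.448 = 47.448 Mbps.
Capacity: 2000 GB = 16,000,000 Mb.
Recording time: 16,000,000 / 47.448 = 337,211 s ≈ 93.7 hours.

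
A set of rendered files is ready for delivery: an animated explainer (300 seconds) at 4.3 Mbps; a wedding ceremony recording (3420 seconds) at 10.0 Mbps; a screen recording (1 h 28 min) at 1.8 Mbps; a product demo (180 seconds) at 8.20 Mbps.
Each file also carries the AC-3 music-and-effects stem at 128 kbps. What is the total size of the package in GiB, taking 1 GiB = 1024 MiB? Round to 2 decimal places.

5.55 GiB

Audio: 128 kbps = 0.128 Mbps.
animated explainer: 4.428 Mbps × 300 s = 1328.4 Mb
wedding ceremony recording: 10.128 Mbps × 3420 s = 34637.8 Mb
screen recording: 1.928 Mbps × 5280 s = 10179.8 Mb
product demo: 8.328 Mbps × 180 s = 1499.0 Mb
Total: 47645.0 Mb = 5955.6 MB.
= 5.547 GiB.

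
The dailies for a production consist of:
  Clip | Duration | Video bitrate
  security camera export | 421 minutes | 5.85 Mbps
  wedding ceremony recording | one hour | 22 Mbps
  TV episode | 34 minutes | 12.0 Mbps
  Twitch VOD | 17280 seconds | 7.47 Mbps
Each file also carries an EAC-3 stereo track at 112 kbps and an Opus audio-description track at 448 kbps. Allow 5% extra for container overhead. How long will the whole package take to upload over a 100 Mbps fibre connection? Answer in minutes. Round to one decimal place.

Audio total: 112 + 448 = 560 kbps = 0.560 Mbps.
security camera export: 6.410 Mbps × 25260 s × 1.05 = 170012.4 Mb
wedding ceremony recording: 22.560 Mbps × 3600 s × 1.05 = 85276.8 Mb
TV episode: 12.560 Mbps × 2040 s × 1.05 = 26903.5 Mb
Twitch VOD: 8.030 Mbps × 17280 s × 1.05 = 145696.3 Mb
Total: 427889.1 Mb = 53486.1 MB.
At 100 Mbps: 427889.1 / 100 = 4279 s ≈ 71.3 minutes.

71.3 minutes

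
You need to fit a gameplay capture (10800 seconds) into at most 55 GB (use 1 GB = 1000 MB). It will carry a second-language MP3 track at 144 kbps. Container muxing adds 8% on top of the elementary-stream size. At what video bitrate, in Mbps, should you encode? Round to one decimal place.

37.6 Mbps

Budget: 55 GB = 440000.0 Mb.
Stream payload after overhead: 440000.0 / 1.08 = 407407.4 Mb.
Total bitrate budget: 407407.4 Mb / 10800 s = 37.723 Mbps.
Audio: 144 kbps = 0.144 Mbps.
Video: 37.723 − 0.144 = 37.579 Mbps.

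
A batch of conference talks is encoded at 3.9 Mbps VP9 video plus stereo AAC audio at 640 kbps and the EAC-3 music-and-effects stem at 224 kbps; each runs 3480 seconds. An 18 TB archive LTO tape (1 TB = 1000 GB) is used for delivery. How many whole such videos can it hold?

8685

Audio total: 640 + 224 = 864 kbps = 0.864 Mbps.
Total bitrate: 4.764 Mbps.
Per item: 4.764 Mbps × 3480 s = 16,579 Mb = 2,072 MB.
Capacity: 18 TB = 144,000,000 Mb; 8685.83 items → 8685 complete.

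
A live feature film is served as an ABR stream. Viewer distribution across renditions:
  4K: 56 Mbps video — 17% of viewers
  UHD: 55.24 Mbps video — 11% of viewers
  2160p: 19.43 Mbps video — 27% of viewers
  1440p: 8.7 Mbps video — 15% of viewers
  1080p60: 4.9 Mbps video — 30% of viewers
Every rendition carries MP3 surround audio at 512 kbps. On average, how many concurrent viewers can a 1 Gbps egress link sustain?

41

Audio: 512 kbps = 0.512 Mbps.
Average per-viewer bitrate: 0.17×56.512 + 0.11×55.752 + 0.27×19.942 + 0.15×9.212 + 0.30×5.412 = 24.130 Mbps.
1 Gbps = 1,000 Mbps; 1,000 / 24.130 = 41.44 → 41.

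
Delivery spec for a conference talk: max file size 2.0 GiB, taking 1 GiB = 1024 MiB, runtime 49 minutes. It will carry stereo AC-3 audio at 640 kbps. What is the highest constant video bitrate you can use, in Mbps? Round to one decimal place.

5.2 Mbps

Budget: 2.0 GiB = 17179.9 Mb.
49 min = 2940 s
Total bitrate budget: 17179.9 Mb / 2940 s = 5.843 Mbps.
Audio: 640 kbps = 0.640 Mbps.
Video: 5.843 − 0.640 = 5.203 Mbps.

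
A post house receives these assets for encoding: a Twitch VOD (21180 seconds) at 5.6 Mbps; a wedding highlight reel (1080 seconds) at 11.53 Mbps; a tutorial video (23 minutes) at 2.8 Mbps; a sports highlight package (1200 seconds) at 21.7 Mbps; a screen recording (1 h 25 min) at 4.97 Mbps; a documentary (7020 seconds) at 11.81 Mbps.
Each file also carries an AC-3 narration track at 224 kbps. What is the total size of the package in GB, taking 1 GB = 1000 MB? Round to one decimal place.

Audio: 224 kbps = 0.224 Mbps.
Twitch VOD: 5.824 Mbps × 21180 s = 123352.3 Mb
wedding highlight reel: 11.754 Mbps × 1080 s = 12694.3 Mb
tutorial video: 3.024 Mbps × 1380 s = 4173.1 Mb
sports highlight package: 21.924 Mbps × 1200 s = 26308.8 Mb
screen recording: 5.194 Mbps × 5100 s = 26489.4 Mb
documentary: 12.034 Mbps × 7020 s = 84478.7 Mb
Total: 277496.6 Mb = 34687.1 MB.
= 34.69 GB.

34.7 GB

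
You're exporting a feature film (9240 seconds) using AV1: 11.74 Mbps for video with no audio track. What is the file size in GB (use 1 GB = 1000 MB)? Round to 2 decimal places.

Total bitrate: 11.74 Mbps.
Stream data: 11.740 Mbps × 9240 s = 108477.6 Mb.
108,478 Mb ÷ 8 = 13,560 MB → 13.56 GB.

13.56 GB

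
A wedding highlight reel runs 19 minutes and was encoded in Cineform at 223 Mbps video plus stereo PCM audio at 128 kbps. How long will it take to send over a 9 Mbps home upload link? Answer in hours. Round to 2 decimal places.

7.85 hours

19 min = 1140 s
Audio: 128 kbps = 0.128 Mbps.
Total bitrate: 223.128 Mbps.
File: 223.128 Mbps × 1140 s = 254365.9 Mb.
At 9 Mbps: 254365.9 / 9 = 28262.9 s ≈ 7.85 hours.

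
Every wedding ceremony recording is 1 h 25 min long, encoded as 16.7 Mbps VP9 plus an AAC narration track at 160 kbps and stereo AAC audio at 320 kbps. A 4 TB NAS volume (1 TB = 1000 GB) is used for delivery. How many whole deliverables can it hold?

365

1 h 25 min = 85 min = 5100 s
Audio total: 160 + 320 = 480 kbps = 0.480 Mbps.
Total bitrate: 17.180 Mbps.
Per item: 17.180 Mbps × 5100 s = 87,618 Mb = 10,952 MB.
Capacity: 4 TB = 32,000,000 Mb; 365.22 items → 365 complete.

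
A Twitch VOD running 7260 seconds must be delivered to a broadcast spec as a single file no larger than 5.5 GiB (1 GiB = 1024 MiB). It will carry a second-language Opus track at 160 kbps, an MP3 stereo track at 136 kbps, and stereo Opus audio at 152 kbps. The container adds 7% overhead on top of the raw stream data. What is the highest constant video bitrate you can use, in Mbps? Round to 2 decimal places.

5.63 Mbps

Budget: 5.5 GiB = 47244.6 Mb.
Stream payload after overhead: 47244.6 / 1.07 = 44153.9 Mb.
Total bitrate budget: 44153.9 Mb / 7260 s = 6.082 Mbps.
Audio total: 160 + 136 + 152 = 448 kbps = 0.448 Mbps.
Video: 6.082 − 0.448 = 5.634 Mbps.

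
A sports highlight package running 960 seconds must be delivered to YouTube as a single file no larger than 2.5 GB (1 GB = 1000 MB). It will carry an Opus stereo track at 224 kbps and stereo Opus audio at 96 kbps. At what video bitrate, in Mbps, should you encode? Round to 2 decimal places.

Budget: 2.5 GB = 20000.0 Mb.
Total bitrate budget: 20000.0 Mb / 960 s = 20.833 Mbps.
Audio total: 224 + 96 = 320 kbps = 0.320 Mbps.
Video: 20.833 − 0.320 = 20.513 Mbps.

20.51 Mbps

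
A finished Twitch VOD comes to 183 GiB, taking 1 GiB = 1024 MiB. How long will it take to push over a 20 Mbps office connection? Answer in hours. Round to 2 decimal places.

File: 183 GiB = 1571958.0 Mb.
At 20 Mbps: 1571958.0 / 20 = 78597.9 s ≈ 21.8 hours.

21.83 hours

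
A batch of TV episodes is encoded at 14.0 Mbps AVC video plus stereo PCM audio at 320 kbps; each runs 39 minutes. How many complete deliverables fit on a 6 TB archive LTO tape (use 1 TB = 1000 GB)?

39 min = 2340 s
Audio: 320 kbps = 0.320 Mbps.
Total bitrate: 14.320 Mbps.
Per item: 14.320 Mbps × 2340 s = 33,509 Mb = 4,189 MB.
Capacity: 6 TB = 48,000,000 Mb; 1432.46 items → 1432 complete.

1432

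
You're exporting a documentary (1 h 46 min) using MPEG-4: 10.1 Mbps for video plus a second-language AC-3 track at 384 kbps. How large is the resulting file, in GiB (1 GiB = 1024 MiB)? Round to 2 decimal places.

7.76 GiB

1 h 46 min = 106 min = 6360 s
Audio: 384 kbps = 0.384 Mbps.
Total bitrate: 10.1 + 0.384 = 10.484 Mbps.
Stream data: 10.484 Mbps × 6360 s = 66678.2 Mb.
66,678 Mb = 8,334,780,000 bytes ÷ 1,073,741,824 = 7.762 GiB.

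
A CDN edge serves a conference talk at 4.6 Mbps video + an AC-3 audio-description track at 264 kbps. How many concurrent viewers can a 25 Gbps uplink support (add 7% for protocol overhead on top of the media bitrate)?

Audio: 264 kbps = 0.264 Mbps.
Per-viewer media rate: 4.864 Mbps.
On the wire with 7% overhead: 5.204 Mbps.
25 Gbps = 25,000 Mbps; 25,000 / 5.204 = 4803.55 → 4803 viewers.

4803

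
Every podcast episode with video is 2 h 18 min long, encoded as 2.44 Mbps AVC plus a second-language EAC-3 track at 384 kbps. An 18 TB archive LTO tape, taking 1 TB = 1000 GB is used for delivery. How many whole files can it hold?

2 h 18 min = 138 min = 8280 s
Audio: 384 kbps = 0.384 Mbps.
Total bitrate: 2.824 Mbps.
Per item: 2.824 Mbps × 8280 s = 23,383 Mb = 2,923 MB.
Capacity: 18 TB = 144,000,000 Mb; 6158.39 items → 6158 complete.

6158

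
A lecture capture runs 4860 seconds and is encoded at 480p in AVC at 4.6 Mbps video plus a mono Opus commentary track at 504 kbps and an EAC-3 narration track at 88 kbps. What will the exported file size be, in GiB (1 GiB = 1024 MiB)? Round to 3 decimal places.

Audio total: 504 + 88 = 592 kbps = 0.592 Mbps.
Total bitrate: 4.6 + 0.592 = 5.192 Mbps.
Stream data: 5.192 Mbps × 4860 s = 25233.1 Mb.
25,233 Mb = 3,154,140,000 bytes ÷ 1,073,741,824 = 2.938 GiB.

2.938 GiB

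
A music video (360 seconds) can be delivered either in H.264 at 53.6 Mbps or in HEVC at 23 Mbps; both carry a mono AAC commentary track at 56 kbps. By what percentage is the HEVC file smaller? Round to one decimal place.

57.0%

Audio: 56 kbps = 0.056 Mbps.
H.264: 53.656 Mbps × 360 s = 19316.2 Mb = 2.249 GiB.
HEVC: 23.056 Mbps × 360 s = 8300.2 Mb = 0.966 GiB.
Reduction: (1 − 0.966/2.249) × 100 = 57.03%.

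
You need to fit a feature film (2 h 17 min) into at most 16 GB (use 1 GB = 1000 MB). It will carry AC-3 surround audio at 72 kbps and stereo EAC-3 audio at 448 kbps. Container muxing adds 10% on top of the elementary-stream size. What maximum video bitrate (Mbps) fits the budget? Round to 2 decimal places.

13.64 Mbps

Budget: 16 GB = 128000.0 Mb.
Stream payload after overhead: 128000.0 / 1.10 = 116363.6 Mb.
2 h 17 min = 137 min = 8220 s
Total bitrate budget: 116363.6 Mb / 8220 s = 14.156 Mbps.
Audio total: 72 + 448 = 520 kbps = 0.520 Mbps.
Video: 14.156 − 0.520 = 13.636 Mbps.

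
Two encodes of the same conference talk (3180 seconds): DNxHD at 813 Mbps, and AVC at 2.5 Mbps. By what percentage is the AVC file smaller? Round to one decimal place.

DNxHD: 813.000 Mbps × 3180 s = 2585340.0 Mb = 323.168 GB.
AVC: 2.500 Mbps × 3180 s = 7950.0 Mb = 0.994 GB.
Reduction: (1 − 0.994/323.168) × 100 = 99.69%.

99.7%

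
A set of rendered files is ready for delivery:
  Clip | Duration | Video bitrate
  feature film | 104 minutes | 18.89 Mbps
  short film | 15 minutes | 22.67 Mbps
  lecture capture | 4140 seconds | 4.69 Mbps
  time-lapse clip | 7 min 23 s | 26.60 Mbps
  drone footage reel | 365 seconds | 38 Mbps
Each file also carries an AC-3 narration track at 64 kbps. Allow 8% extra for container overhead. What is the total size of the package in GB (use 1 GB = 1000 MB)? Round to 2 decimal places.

Audio: 64 kbps = 0.064 Mbps.
feature film: 18.954 Mbps × 6240 s × 1.08 = 127734.8 Mb
short film: 22.734 Mbps × 900 s × 1.08 = 22097.4 Mb
lecture capture: 4.754 Mbps × 4140 s × 1.08 = 21256.1 Mb
time-lapse clip: 26.664 Mbps × 443 s × 1.08 = 12757.1 Mb
drone footage reel: 38.064 Mbps × 365 s × 1.08 = 15004.8 Mb
Total: 198850.3 Mb = 24856.3 MB.
= 24.86 GB.

24.86 GB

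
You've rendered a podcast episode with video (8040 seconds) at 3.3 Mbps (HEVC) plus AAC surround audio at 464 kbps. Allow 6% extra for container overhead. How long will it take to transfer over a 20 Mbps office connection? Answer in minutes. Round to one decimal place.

26.7 minutes

Audio: 464 kbps = 0.464 Mbps.
Total bitrate: 3.764 Mbps.
File: 3.764 Mbps × 8040 s = 30262.6 Mb.
With 6% container overhead: ×1.06. → 32078.3 Mb.
At 20 Mbps: 32078.3 / 20 = 1603.9 s ≈ 26.7 minutes.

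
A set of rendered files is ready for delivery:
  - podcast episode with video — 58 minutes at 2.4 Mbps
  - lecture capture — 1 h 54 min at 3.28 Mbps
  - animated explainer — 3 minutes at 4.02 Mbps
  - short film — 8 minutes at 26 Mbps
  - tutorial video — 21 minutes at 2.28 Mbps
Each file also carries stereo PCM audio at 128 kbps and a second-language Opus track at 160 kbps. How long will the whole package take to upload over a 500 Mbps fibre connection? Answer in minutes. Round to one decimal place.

1.7 minutes

Audio total: 128 + 160 = 288 kbps = 0.288 Mbps.
podcast episode with video: 2.688 Mbps × 3480 s = 9354.2 Mb
lecture capture: 3.568 Mbps × 6840 s = 24405.1 Mb
animated explainer: 4.308 Mbps × 180 s = 775.4 Mb
short film: 26.288 Mbps × 480 s = 12618.2 Mb
tutorial video: 2.568 Mbps × 1260 s = 3235.7 Mb
Total: 50388.7 Mb = 6298.6 MB.
At 500 Mbps: 50388.7 / 500 = 101 s ≈ 1.68 minutes.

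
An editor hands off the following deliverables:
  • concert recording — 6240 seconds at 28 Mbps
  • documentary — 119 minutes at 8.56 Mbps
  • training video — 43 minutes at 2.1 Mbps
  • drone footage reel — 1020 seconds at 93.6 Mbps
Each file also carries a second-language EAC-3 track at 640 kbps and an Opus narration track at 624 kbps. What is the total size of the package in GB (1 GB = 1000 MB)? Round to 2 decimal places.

44.77 GB

Audio total: 640 + 624 = 1264 kbps = 1.264 Mbps.
concert recording: 29.264 Mbps × 6240 s = 182607.4 Mb
documentary: 9.824 Mbps × 7140 s = 70143.4 Mb
training video: 3.364 Mbps × 2580 s = 8679.1 Mb
drone footage reel: 94.864 Mbps × 1020 s = 96761.3 Mb
Total: 358191.1 Mb = 44773.9 MB.
= 44.77 GB.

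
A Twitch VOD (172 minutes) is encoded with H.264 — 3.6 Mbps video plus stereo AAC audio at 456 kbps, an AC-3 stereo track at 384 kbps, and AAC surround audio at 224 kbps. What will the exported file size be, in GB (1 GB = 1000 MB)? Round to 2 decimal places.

6.02 GB

172 min = 10320 s
Audio total: 456 + 384 + 224 = 1064 kbps = 1.064 Mbps.
Total bitrate: 3.6 + 1.064 = 4.664 Mbps.
Stream data: 4.664 Mbps × 10320 s = 48132.5 Mb.
48,132 Mb ÷ 8 = 6,017 MB → 6.017 GB.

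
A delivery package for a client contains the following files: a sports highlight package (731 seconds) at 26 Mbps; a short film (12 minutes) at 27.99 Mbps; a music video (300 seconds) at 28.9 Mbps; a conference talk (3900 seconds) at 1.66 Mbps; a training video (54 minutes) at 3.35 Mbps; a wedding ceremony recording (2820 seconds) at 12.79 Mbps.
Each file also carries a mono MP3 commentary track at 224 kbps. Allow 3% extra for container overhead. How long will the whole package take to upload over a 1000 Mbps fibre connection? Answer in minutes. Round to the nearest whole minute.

Audio: 224 kbps = 0.224 Mbps.
sports highlight package: 26.224 Mbps × 731 s × 1.03 = 19744.8 Mb
short film: 28.214 Mbps × 720 s × 1.03 = 20923.5 Mb
music video: 29.124 Mbps × 300 s × 1.03 = 8999.3 Mb
conference talk: 1.884 Mbps × 3900 s × 1.03 = 7568.0 Mb
training video: 3.574 Mbps × 3240 s × 1.03 = 11927.2 Mb
wedding ceremony recording: 13.014 Mbps × 2820 s × 1.03 = 37800.5 Mb
Total: 106963.3 Mb = 13370.4 MB.
At 1000 Mbps: 106963.3 / 1000 = 107 s ≈ 1.78 minutes.

2 minutes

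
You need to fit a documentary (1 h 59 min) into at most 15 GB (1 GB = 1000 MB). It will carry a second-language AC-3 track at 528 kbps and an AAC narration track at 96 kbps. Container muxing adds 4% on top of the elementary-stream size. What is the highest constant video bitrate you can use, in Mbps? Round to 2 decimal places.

Budget: 15 GB = 120000.0 Mb.
Stream payload after overhead: 120000.0 / 1.04 = 115384.6 Mb.
1 h 59 min = 119 min = 7140 s
Total bitrate budget: 115384.6 Mb / 7140 s = 16.160 Mbps.
Audio total: 528 + 96 = 624 kbps = 0.624 Mbps.
Video: 16.160 − 0.624 = 15.536 Mbps.

15.54 Mbps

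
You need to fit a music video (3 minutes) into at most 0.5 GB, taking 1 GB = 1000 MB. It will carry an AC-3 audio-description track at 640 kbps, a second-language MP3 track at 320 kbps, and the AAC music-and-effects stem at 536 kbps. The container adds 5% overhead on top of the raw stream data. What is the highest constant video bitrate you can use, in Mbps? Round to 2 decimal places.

19.67 Mbps

Budget: 0.5 GB = 4000.0 Mb.
Stream payload after overhead: 4000.0 / 1.05 = 3809.5 Mb.
3 min = 180 s
Total bitrate budget: 3809.5 Mb / 180 s = 21.164 Mbps.
Audio total: 640 + 320 + 536 = 1496 kbps = 1.496 Mbps.
Video: 21.164 − 1.496 = 19.668 Mbps.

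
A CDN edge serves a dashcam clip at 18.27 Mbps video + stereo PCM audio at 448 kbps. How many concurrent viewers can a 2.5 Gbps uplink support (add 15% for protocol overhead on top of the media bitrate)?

Audio: 448 kbps = 0.448 Mbps.
Per-viewer media rate: 18.718 Mbps.
On the wire with 15% overhead: 21.526 Mbps.
2.5 Gbps = 2,500 Mbps; 2,500 / 21.526 = 116.14 → 116 viewers.

116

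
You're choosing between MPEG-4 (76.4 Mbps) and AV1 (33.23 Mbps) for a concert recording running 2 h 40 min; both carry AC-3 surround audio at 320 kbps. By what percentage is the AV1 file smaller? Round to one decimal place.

56.3%

2 h 40 min = 160 min = 9600 s
Audio: 320 kbps = 0.320 Mbps.
MPEG-4: 76.720 Mbps × 9600 s = 736512.0 Mb = 92.064 GB.
AV1: 33.550 Mbps × 9600 s = 322080.0 Mb = 40.260 GB.
Reduction: (1 − 40.260/92.064) × 100 = 56.27%.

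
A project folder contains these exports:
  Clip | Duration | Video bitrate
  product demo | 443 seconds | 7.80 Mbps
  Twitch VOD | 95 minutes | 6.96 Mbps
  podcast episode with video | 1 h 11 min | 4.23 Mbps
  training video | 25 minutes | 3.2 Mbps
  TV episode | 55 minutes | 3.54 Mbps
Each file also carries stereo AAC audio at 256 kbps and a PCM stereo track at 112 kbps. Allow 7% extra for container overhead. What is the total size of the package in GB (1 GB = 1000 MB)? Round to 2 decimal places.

11.13 GB

Audio total: 256 + 112 = 368 kbps = 0.368 Mbps.
product demo: 8.168 Mbps × 443 s × 1.07 = 3871.7 Mb
Twitch VOD: 7.328 Mbps × 5700 s × 1.07 = 44693.5 Mb
podcast episode with video: 4.598 Mbps × 4260 s × 1.07 = 20958.6 Mb
training video: 3.568 Mbps × 1500 s × 1.07 = 5726.6 Mb
TV episode: 3.908 Mbps × 3300 s × 1.07 = 13799.1 Mb
Total: 89049.6 Mb = 11131.2 MB.
= 11.13 GB.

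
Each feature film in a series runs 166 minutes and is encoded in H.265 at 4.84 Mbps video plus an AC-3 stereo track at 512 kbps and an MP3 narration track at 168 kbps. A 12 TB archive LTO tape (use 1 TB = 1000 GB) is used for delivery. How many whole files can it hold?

166 min = 9960 s
Audio total: 512 + 168 = 680 kbps = 0.680 Mbps.
Total bitrate: 5.520 Mbps.
Per item: 5.520 Mbps × 9960 s = 54,979 Mb = 6,872 MB.
Capacity: 12 TB = 96,000,000 Mb; 1746.11 items → 1746 complete.

1746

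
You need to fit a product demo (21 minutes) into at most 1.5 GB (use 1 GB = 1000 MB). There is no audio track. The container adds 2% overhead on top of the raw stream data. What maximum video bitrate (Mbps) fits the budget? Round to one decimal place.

9.3 Mbps

Budget: 1.5 GB = 12000.0 Mb.
Stream payload after overhead: 12000.0 / 1.02 = 11764.7 Mb.
21 min = 1260 s
Total bitrate budget: 11764.7 Mb / 1260 s = 9.337 Mbps.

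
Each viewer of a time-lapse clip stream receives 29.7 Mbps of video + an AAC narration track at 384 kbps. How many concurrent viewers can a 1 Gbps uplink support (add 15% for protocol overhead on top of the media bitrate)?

Audio: 384 kbps = 0.384 Mbps.
Per-viewer media rate: 30.084 Mbps.
On the wire with 15% overhead: 34.597 Mbps.
1 Gbps = 1,000 Mbps; 1,000 / 34.597 = 28.90 → 28 viewers.

28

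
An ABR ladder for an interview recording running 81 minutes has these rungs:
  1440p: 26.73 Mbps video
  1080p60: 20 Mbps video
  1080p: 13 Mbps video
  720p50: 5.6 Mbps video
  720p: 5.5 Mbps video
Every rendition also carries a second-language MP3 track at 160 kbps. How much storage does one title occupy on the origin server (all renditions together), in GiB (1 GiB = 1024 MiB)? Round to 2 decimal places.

40.53 GiB

81 min = 4860 s
Audio: 160 kbps = 0.160 Mbps.
Sum of rendition bitrates: (26.73+0.160) + (20+0.160) + (13+0.160) + (5.6+0.160) + (5.5+0.160) = 71.630 Mbps.
× 4860 s = 348,122 Mb = 43,515 MB = 40.53 GiB.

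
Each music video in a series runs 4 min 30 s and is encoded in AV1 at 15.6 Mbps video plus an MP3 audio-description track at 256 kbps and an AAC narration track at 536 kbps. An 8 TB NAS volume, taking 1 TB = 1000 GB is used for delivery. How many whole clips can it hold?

4 min 30 s = 270 s
Audio total: 256 + 536 = 792 kbps = 0.792 Mbps.
Total bitrate: 16.392 Mbps.
Per item: 16.392 Mbps × 270 s = 4,426 Mb = 553.2 MB.
Capacity: 8 TB = 64,000,000 Mb; 14460.53 items → 14460 complete.

14460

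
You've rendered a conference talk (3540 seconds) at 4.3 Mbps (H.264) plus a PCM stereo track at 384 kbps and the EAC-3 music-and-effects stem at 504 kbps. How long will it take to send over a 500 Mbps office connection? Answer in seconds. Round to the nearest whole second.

Audio total: 384 + 504 = 888 kbps = 0.888 Mbps.
Total bitrate: 5.188 Mbps.
File: 5.188 Mbps × 3540 s = 18365.5 Mb.
At 500 Mbps: 18365.5 / 500 = 36.7 s ≈ 36.7 seconds.

37 seconds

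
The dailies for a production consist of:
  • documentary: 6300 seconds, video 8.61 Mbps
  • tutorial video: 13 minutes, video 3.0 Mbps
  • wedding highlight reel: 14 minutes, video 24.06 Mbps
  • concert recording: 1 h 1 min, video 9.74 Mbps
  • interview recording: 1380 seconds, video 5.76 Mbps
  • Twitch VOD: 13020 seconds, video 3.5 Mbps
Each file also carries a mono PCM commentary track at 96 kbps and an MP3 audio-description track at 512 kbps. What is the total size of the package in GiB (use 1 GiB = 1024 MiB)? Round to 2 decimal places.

Audio total: 96 + 512 = 608 kbps = 0.608 Mbps.
documentary: 9.218 Mbps × 6300 s = 58073.4 Mb
tutorial video: 3.608 Mbps × 780 s = 2814.2 Mb
wedding highlight reel: 24.668 Mbps × 840 s = 20721.1 Mb
concert recording: 10.348 Mbps × 3660 s = 37873.7 Mb
interview recording: 6.368 Mbps × 1380 s = 8787.8 Mb
Twitch VOD: 4.108 Mbps × 13020 s = 53486.2 Mb
Total: 181756.4 Mb = 22719.6 MB.
= 21.16 GiB.

21.16 GiB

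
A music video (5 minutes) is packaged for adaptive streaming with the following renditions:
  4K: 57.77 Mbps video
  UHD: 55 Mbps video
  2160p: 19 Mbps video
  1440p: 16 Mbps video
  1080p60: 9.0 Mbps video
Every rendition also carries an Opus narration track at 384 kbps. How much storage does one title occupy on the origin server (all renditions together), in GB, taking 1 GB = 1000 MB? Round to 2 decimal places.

5 min = 300 s
Audio: 384 kbps = 0.384 Mbps.
Sum of rendition bitrates: (57.77+0.384) + (55+0.384) + (19+0.384) + (16+0.384) + (9.0+0.384) = 158.690 Mbps.
× 300 s = 47,607 Mb = 5,951 MB = 5.951 GB.

5.95 GB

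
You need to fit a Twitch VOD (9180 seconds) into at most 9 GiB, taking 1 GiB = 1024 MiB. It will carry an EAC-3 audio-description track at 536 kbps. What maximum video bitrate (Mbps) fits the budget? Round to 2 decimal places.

7.89 Mbps

Budget: 9 GiB = 77309.4 Mb.
Total bitrate budget: 77309.4 Mb / 9180 s = 8.422 Mbps.
Audio: 536 kbps = 0.536 Mbps.
Video: 8.422 − 0.536 = 7.886 Mbps.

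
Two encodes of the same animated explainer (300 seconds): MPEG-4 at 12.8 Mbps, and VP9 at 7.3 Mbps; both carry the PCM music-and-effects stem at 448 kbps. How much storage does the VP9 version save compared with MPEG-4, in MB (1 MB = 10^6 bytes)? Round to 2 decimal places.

Audio: 448 kbps = 0.448 Mbps.
MPEG-4: 13.248 Mbps × 300 s = 3974.4 Mb = 496.800 MB.
VP9: 7.748 Mbps × 300 s = 2324.4 Mb = 290.550 MB.
Saving: 496.800 − 290.550 = 206.250 MB.

206.25 MB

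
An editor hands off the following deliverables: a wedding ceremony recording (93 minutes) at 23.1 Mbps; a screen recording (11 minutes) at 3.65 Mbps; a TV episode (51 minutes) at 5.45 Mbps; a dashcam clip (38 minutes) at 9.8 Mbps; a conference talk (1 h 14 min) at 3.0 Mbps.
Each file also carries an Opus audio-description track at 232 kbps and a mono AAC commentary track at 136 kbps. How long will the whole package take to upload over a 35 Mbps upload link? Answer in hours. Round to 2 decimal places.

1.50 hours

Audio total: 232 + 136 = 368 kbps = 0.368 Mbps.
wedding ceremony recording: 23.468 Mbps × 5580 s = 130951.4 Mb
screen recording: 4.018 Mbps × 660 s = 2651.9 Mb
TV episode: 5.818 Mbps × 3060 s = 17803.1 Mb
dashcam clip: 10.168 Mbps × 2280 s = 23183.0 Mb
conference talk: 3.368 Mbps × 4440 s = 14953.9 Mb
Total: 189543.4 Mb = 23692.9 MB.
At 35 Mbps: 189543.4 / 35 = 5416 s ≈ 1.5 hours.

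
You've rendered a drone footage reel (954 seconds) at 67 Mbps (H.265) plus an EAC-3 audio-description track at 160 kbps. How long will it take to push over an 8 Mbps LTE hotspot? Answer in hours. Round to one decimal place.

2.2 hours

Audio: 160 kbps = 0.160 Mbps.
Total bitrate: 67.160 Mbps.
File: 67.160 Mbps × 954 s = 64070.6 Mb.
At 8 Mbps: 64070.6 / 8 = 8008.8 s ≈ 2.22 hours.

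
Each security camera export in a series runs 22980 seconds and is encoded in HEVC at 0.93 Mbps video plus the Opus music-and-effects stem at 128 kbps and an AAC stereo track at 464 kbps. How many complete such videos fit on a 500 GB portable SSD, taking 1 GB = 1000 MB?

Audio total: 128 + 464 = 592 kbps = 0.592 Mbps.
Total bitrate: 1.522 Mbps.
Per item: 1.522 Mbps × 22980 s = 34,976 Mb = 4,372 MB.
Capacity: 500 GB = 4,000,000 Mb; 114.37 items → 114 complete.

114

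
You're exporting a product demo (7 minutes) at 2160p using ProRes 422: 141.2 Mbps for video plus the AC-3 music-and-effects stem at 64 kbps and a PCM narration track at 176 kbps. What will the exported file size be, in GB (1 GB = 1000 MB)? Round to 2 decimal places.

7 min = 420 s
Audio total: 64 + 176 = 240 kbps = 0.240 Mbps.
Total bitrate: 141.2 + 0.240 = 141.440 Mbps.
Stream data: 141.440 Mbps × 420 s = 59404.8 Mb.
59,405 Mb ÷ 8 = 7,426 MB → 7.426 GB.

7.43 GB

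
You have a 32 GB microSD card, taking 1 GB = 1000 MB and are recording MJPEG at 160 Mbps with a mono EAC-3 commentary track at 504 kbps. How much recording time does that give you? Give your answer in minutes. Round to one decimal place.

26.6 minutes

Audio: 504 kbps = 0.504 Mbps.
Total bitrate: 160 + 0.504 = 160.504 Mbps.
Capacity: 32 GB = 256,000 Mb.
Recording time: 256,000 / 160.504 = 1,595 s ≈ 26.6 minutes.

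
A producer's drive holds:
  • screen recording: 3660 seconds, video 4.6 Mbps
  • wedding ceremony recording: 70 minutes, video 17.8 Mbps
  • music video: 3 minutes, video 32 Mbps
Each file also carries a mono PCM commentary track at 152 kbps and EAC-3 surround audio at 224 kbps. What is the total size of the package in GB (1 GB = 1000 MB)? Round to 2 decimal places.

12.55 GB

Audio total: 152 + 224 = 376 kbps = 0.376 Mbps.
screen recording: 4.976 Mbps × 3660 s = 18212.2 Mb
wedding ceremony recording: 18.176 Mbps × 4200 s = 76339.2 Mb
music video: 32.376 Mbps × 180 s = 5827.7 Mb
Total: 100379.0 Mb = 12547.4 MB.
= 12.55 GB.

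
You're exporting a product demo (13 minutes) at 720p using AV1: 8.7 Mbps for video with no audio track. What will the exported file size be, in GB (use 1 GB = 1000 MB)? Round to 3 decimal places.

13 min = 780 s
Total bitrate: 8.7 Mbps.
Stream data: 8.700 Mbps × 780 s = 6786.0 Mb.
6,786 Mb ÷ 8 = 848.2 MB → 0.8482 GB.

0.848 GB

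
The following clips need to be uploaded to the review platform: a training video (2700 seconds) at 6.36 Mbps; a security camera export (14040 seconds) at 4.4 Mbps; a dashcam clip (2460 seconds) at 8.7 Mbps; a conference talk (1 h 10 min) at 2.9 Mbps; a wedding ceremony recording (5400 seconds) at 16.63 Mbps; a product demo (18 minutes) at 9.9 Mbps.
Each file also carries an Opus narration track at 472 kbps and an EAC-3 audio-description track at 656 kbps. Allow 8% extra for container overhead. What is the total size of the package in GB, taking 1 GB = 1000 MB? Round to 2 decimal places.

33.31 GB

Audio total: 472 + 656 = 1128 kbps = 1.128 Mbps.
training video: 7.488 Mbps × 2700 s × 1.08 = 21835.0 Mb
security camera export: 5.528 Mbps × 14040 s × 1.08 = 83822.2 Mb
dashcam clip: 9.828 Mbps × 2460 s × 1.08 = 26111.0 Mb
conference talk: 4.028 Mbps × 4200 s × 1.08 = 18271.0 Mb
wedding ceremony recording: 17.758 Mbps × 5400 s × 1.08 = 103564.7 Mb
product demo: 11.028 Mbps × 1080 s × 1.08 = 12863.1 Mb
Total: 266466.9 Mb = 33308.4 MB.
= 33.31 GB.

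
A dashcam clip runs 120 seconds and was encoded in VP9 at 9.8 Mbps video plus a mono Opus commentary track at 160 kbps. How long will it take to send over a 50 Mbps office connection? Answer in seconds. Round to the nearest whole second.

24 seconds

Audio: 160 kbps = 0.160 Mbps.
Total bitrate: 9.960 Mbps.
File: 9.960 Mbps × 120 s = 1195.2 Mb.
At 50 Mbps: 1195.2 / 50 = 23.9 s ≈ 23.9 seconds.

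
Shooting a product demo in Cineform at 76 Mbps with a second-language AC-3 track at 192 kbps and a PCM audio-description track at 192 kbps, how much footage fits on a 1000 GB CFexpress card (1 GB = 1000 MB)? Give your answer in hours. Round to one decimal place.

29.1 hours

Audio total: 192 + 192 = 384 kbps = 0.384 Mbps.
Total bitrate: 76 + 0.384 = 76.384 Mbps.
Capacity: 1000 GB = 8,000,000 Mb.
Recording time: 8,000,000 / 76.384 = 104,734 s ≈ 29.1 hours.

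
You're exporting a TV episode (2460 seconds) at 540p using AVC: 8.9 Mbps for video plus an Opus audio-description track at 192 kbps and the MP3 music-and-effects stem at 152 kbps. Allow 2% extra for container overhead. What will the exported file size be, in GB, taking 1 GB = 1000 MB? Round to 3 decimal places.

2.899 GB

Audio total: 192 + 152 = 344 kbps = 0.344 Mbps.
Total bitrate: 8.9 + 0.344 = 9.244 Mbps.
Stream data: 9.244 Mbps × 2460 s = 22740.2 Mb.
With 2% container overhead: ×1.02.
23,195 Mb ÷ 8 = 2,899 MB → 2.899 GB.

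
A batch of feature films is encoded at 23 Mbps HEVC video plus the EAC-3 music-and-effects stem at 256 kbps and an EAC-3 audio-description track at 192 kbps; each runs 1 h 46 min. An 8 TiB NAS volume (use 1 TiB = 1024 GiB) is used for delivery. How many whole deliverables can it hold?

1 h 46 min = 106 min = 6360 s
Audio total: 256 + 192 = 448 kbps = 0.448 Mbps.
Total bitrate: 23.448 Mbps.
Per item: 23.448 Mbps × 6360 s = 149,129 Mb = 18,641 MB.
Capacity: 8 TiB = 70,368,744 Mb; 471.86 items → 471 complete.

471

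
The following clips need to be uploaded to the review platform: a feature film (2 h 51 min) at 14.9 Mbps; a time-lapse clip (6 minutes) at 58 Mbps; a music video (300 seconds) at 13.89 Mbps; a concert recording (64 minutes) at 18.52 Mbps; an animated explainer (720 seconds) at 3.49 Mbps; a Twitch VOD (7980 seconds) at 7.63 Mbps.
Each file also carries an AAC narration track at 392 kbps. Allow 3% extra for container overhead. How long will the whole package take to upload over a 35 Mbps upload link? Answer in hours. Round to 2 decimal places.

2.63 hours

Audio: 392 kbps = 0.392 Mbps.
feature film: 15.292 Mbps × 10260 s × 1.03 = 161602.8 Mb
time-lapse clip: 58.392 Mbps × 360 s × 1.03 = 21651.8 Mb
music video: 14.282 Mbps × 300 s × 1.03 = 4413.1 Mb
concert recording: 18.912 Mbps × 3840 s × 1.03 = 74800.7 Mb
animated explainer: 3.882 Mbps × 720 s × 1.03 = 2878.9 Mb
Twitch VOD: 8.022 Mbps × 7980 s × 1.03 = 65936.0 Mb
Total: 331283.3 Mb = 41410.4 MB.
At 35 Mbps: 331283.3 / 35 = 9465 s ≈ 2.63 hours.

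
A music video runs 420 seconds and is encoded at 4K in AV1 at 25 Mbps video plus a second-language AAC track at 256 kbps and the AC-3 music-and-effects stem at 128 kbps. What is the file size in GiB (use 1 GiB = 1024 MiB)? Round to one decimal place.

1.2 GiB

Audio total: 256 + 128 = 384 kbps = 0.384 Mbps.
Total bitrate: 25 + 0.384 = 25.384 Mbps.
Stream data: 25.384 Mbps × 420 s = 10661.3 Mb.
10,661 Mb = 1,332,660,000 bytes ÷ 1,073,741,824 = 1.241 GiB.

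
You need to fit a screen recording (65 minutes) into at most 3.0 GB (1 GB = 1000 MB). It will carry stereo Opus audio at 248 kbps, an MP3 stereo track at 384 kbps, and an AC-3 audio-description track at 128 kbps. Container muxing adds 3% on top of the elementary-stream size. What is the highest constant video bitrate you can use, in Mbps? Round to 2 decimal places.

Budget: 3.0 GB = 24000.0 Mb.
Stream payload after overhead: 24000.0 / 1.03 = 23301.0 Mb.
65 min = 3900 s
Total bitrate budget: 23301.0 Mb / 3900 s = 5.975 Mbps.
Audio total: 248 + 384 + 128 = 760 kbps = 0.760 Mbps.
Video: 5.975 − 0.760 = 5.215 Mbps.

5.21 Mbps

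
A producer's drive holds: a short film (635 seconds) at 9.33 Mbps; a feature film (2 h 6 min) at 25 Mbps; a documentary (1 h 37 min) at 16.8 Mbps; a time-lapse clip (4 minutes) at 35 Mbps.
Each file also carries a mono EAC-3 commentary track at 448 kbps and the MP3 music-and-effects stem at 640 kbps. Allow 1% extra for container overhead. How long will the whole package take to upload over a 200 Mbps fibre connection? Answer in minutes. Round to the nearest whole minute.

Audio total: 448 + 640 = 1088 kbps = 1.088 Mbps.
short film: 10.418 Mbps × 635 s × 1.01 = 6681.6 Mb
feature film: 26.088 Mbps × 7560 s × 1.01 = 199197.5 Mb
documentary: 17.888 Mbps × 5820 s × 1.01 = 105149.2 Mb
time-lapse clip: 36.088 Mbps × 240 s × 1.01 = 8747.7 Mb
Total: 319776.1 Mb = 39972.0 MB.
At 200 Mbps: 319776.1 / 200 = 1599 s ≈ 26.6 minutes.

27 minutes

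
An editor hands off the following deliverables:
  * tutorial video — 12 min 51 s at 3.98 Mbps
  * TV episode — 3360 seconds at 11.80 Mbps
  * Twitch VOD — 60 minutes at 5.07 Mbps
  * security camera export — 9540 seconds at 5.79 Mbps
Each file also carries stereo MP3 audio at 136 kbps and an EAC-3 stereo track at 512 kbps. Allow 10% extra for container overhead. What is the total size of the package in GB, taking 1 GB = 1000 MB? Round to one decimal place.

17.5 GB

Audio total: 136 + 512 = 648 kbps = 0.648 Mbps.
tutorial video: 4.628 Mbps × 771 s × 1.10 = 3925.0 Mb
TV episode: 12.448 Mbps × 3360 s × 1.10 = 46007.8 Mb
Twitch VOD: 5.718 Mbps × 3600 s × 1.10 = 22643.3 Mb
security camera export: 6.438 Mbps × 9540 s × 1.10 = 67560.4 Mb
Total: 140136.5 Mb = 17517.1 MB.
= 17.52 GB.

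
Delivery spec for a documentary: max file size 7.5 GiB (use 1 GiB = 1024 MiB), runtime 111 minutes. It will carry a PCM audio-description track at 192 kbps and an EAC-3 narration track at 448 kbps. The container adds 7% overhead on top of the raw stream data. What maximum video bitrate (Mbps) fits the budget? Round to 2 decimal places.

8.40 Mbps

Budget: 7.5 GiB = 64424.5 Mb.
Stream payload after overhead: 64424.5 / 1.07 = 60209.8 Mb.
111 min = 6660 s
Total bitrate budget: 60209.8 Mb / 6660 s = 9.041 Mbps.
Audio total: 192 + 448 = 640 kbps = 0.640 Mbps.
Video: 9.041 − 0.640 = 8.401 Mbps.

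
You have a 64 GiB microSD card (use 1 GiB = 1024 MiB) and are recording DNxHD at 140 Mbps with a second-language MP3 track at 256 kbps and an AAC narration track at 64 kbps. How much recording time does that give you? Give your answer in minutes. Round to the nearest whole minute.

Audio total: 256 + 64 = 320 kbps = 0.320 Mbps.
Total bitrate: 140 + 0.320 = 140.320 Mbps.
Capacity: 64 GiB = 549,756 Mb.
Recording time: 549,756 / 140.320 = 3,918 s ≈ 65.3 minutes.

65 minutes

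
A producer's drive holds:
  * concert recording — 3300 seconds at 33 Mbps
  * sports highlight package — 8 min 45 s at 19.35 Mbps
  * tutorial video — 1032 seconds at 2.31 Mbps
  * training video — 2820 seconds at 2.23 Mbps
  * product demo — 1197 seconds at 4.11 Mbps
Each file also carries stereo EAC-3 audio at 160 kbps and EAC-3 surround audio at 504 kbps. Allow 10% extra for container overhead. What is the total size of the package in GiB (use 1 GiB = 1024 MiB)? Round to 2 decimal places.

Audio total: 160 + 504 = 664 kbps = 0.664 Mbps.
concert recording: 33.664 Mbps × 3300 s × 1.10 = 122200.3 Mb
sports highlight package: 20.014 Mbps × 525 s × 1.10 = 11558.1 Mb
tutorial video: 2.974 Mbps × 1032 s × 1.10 = 3376.1 Mb
training video: 2.894 Mbps × 2820 s × 1.10 = 8977.2 Mb
product demo: 4.774 Mbps × 1197 s × 1.10 = 6285.9 Mb
Total: 152397.6 Mb = 19049.7 MB.
= 17.74 GiB.

17.74 GiB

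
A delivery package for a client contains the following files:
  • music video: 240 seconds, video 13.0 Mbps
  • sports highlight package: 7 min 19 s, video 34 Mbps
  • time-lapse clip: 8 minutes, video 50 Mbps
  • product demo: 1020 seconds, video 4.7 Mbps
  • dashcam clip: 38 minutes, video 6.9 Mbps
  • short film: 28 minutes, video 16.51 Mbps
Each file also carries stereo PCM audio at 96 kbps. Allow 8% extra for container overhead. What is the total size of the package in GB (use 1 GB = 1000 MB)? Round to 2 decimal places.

Audio: 96 kbps = 0.096 Mbps.
music video: 13.096 Mbps × 240 s × 1.08 = 3394.5 Mb
sports highlight package: 34.096 Mbps × 439 s × 1.08 = 16165.6 Mb
time-lapse clip: 50.096 Mbps × 480 s × 1.08 = 25969.8 Mb
product demo: 4.796 Mbps × 1020 s × 1.08 = 5283.3 Mb
dashcam clip: 6.996 Mbps × 2280 s × 1.08 = 17227.0 Mb
short film: 16.606 Mbps × 1680 s × 1.08 = 30129.9 Mb
Total: 98170.0 Mb = 12271.2 MB.
= 12.27 GB.

12.27 GB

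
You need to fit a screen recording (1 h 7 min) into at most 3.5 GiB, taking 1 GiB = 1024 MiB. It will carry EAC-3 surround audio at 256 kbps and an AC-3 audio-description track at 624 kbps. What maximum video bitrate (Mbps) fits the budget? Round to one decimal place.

Budget: 3.5 GiB = 30064.8 Mb.
1 h 7 min = 67 min = 4020 s
Total bitrate budget: 30064.8 Mb / 4020 s = 7.479 Mbps.
Audio total: 256 + 624 = 880 kbps = 0.880 Mbps.
Video: 7.479 − 0.880 = 6.599 Mbps.

6.6 Mbps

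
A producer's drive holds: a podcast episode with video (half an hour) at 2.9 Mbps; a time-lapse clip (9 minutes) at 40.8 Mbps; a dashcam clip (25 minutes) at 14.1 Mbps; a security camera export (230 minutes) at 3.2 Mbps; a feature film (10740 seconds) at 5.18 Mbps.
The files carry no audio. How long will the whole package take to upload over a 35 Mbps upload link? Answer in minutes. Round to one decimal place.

podcast episode with video: 2.900 Mbps × 1800 s = 5220.0 Mb
time-lapse clip: 40.800 Mbps × 540 s = 22032.0 Mb
dashcam clip: 14.100 Mbps × 1500 s = 21150.0 Mb
security camera export: 3.200 Mbps × 13800 s = 44160.0 Mb
feature film: 5.180 Mbps × 10740 s = 55633.2 Mb
Total: 148195.2 Mb = 18524.4 MB.
At 35 Mbps: 148195.2 / 35 = 4234 s ≈ 70.6 minutes.

70.6 minutes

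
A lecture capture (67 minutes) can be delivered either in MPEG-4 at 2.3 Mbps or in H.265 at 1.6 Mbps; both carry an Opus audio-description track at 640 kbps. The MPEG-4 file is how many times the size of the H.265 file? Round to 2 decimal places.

67 min = 4020 s
Audio: 640 kbps = 0.640 Mbps.
MPEG-4: 2.940 Mbps × 4020 s = 11818.8 Mb = 1.477 GB.
H.265: 2.240 Mbps × 4020 s = 9004.8 Mb = 1.126 GB.
Ratio: 1.477 / 1.126 = 1.312.

1.31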